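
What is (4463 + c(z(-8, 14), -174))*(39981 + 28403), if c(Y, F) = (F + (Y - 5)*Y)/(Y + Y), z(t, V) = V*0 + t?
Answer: 305496972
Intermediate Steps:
z(t, V) = t (z(t, V) = 0 + t = t)
c(Y, F) = (F + Y*(-5 + Y))/(2*Y) (c(Y, F) = (F + (-5 + Y)*Y)/((2*Y)) = (F + Y*(-5 + Y))*(1/(2*Y)) = (F + Y*(-5 + Y))/(2*Y))
(4463 + c(z(-8, 14), -174))*(39981 + 28403) = (4463 + (½)*(-174 - 8*(-5 - 8))/(-8))*(39981 + 28403) = (4463 + (½)*(-⅛)*(-174 - 8*(-13)))*68384 = (4463 + (½)*(-⅛)*(-174 + 104))*68384 = (4463 + (½)*(-⅛)*(-70))*68384 = (4463 + 35/8)*68384 = (35739/8)*68384 = 305496972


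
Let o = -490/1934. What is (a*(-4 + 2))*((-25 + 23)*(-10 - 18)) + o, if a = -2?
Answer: 216363/967 ≈ 223.75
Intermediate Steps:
o = -245/967 (o = -490*1/1934 = -245/967 ≈ -0.25336)
(a*(-4 + 2))*((-25 + 23)*(-10 - 18)) + o = (-2*(-4 + 2))*((-25 + 23)*(-10 - 18)) - 245/967 = (-2*(-2))*(-2*(-28)) - 245/967 = 4*56 - 245/967 = 224 - 245/967 = 216363/967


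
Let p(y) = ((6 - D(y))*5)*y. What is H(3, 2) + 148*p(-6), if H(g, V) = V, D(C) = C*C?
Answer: 133202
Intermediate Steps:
D(C) = C²
p(y) = y*(30 - 5*y²) (p(y) = ((6 - y²)*5)*y = (30 - 5*y²)*y = y*(30 - 5*y²))
H(3, 2) + 148*p(-6) = 2 + 148*(5*(-6)*(6 - 1*(-6)²)) = 2 + 148*(5*(-6)*(6 - 1*36)) = 2 + 148*(5*(-6)*(6 - 36)) = 2 + 148*(5*(-6)*(-30)) = 2 + 148*900 = 2 + 133200 = 133202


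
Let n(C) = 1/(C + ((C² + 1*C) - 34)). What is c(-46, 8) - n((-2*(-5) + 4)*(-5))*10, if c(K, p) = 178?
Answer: 420609/2363 ≈ 178.00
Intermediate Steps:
n(C) = 1/(-34 + C² + 2*C) (n(C) = 1/(C + ((C² + C) - 34)) = 1/(C + ((C + C²) - 34)) = 1/(C + (-34 + C + C²)) = 1/(-34 + C² + 2*C))
c(-46, 8) - n((-2*(-5) + 4)*(-5))*10 = 178 - 10/(-34 + ((-2*(-5) + 4)*(-5))² + 2*((-2*(-5) + 4)*(-5))) = 178 - 10/(-34 + ((10 + 4)*(-5))² + 2*((10 + 4)*(-5))) = 178 - 10/(-34 + (14*(-5))² + 2*(14*(-5))) = 178 - 10/(-34 + (-70)² + 2*(-70)) = 178 - 10/(-34 + 4900 - 140) = 178 - 10/4726 = 178 - 1*5/2363 = 178 - 5/2363 = 420609/2363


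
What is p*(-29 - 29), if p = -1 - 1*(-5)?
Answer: -232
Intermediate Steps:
p = 4 (p = -1 + 5 = 4)
p*(-29 - 29) = 4*(-29 - 29) = 4*(-58) = -232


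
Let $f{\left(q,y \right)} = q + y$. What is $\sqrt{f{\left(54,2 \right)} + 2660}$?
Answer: $2 \sqrt{679} \approx 52.115$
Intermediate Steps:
$\sqrt{f{\left(54,2 \right)} + 2660} = \sqrt{\left(54 + 2\right) + 2660} = \sqrt{56 + 2660} = \sqrt{2716} = 2 \sqrt{679}$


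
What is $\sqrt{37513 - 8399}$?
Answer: $\sqrt{29114} \approx 170.63$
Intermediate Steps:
$\sqrt{37513 - 8399} = \sqrt{29114}$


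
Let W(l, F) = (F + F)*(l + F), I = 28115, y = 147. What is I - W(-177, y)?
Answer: 36935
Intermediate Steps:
W(l, F) = 2*F*(F + l) (W(l, F) = (2*F)*(F + l) = 2*F*(F + l))
I - W(-177, y) = 28115 - 2*147*(147 - 177) = 28115 - 2*147*(-30) = 28115 - 1*(-8820) = 28115 + 8820 = 36935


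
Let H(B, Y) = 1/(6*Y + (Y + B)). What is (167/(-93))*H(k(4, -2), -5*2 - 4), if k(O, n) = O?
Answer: 167/8742 ≈ 0.019103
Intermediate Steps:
H(B, Y) = 1/(B + 7*Y) (H(B, Y) = 1/(6*Y + (B + Y)) = 1/(B + 7*Y))
(167/(-93))*H(k(4, -2), -5*2 - 4) = (167/(-93))/(4 + 7*(-5*2 - 4)) = (167*(-1/93))/(4 + 7*(-10 - 4)) = -167/(93*(4 + 7*(-14))) = -167/(93*(4 - 98)) = -167/93/(-94) = -167/93*(-1/94) = 167/8742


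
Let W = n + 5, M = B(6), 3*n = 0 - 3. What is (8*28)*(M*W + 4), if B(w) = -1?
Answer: 0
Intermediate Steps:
n = -1 (n = (0 - 3)/3 = (⅓)*(-3) = -1)
M = -1
W = 4 (W = -1 + 5 = 4)
(8*28)*(M*W + 4) = (8*28)*(-1*4 + 4) = 224*(-4 + 4) = 224*0 = 0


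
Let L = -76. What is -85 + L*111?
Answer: -8521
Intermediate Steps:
-85 + L*111 = -85 - 76*111 = -85 - 8436 = -8521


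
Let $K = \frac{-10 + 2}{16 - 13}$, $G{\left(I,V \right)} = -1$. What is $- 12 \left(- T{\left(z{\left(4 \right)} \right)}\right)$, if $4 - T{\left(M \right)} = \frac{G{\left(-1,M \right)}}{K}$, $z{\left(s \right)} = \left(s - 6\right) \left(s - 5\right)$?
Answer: $\frac{87}{2} \approx 43.5$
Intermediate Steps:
$z{\left(s \right)} = \left(-6 + s\right) \left(-5 + s\right)$
$K = - \frac{8}{3} \approx -2.6667$
$T{\left(M \right)} = \frac{29}{8}$ ($T{\left(M \right)} = 4 - - \frac{1}{- \frac{8}{3}} = 4 - \left(-1\right) \left(- \frac{3}{8}\right) = 4 - \frac{3}{8} = \frac{29}{8}$)
$- 12 \left(- T{\left(z{\left(4 \right)} \right)}\right) = - 12 \left(\left(-1\right) \frac{29}{8}\right) = \left(-12\right) \left(- \frac{29}{8}\right) = \frac{87}{2}$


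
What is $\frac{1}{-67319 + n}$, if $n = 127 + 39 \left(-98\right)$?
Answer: $- \frac{1}{71014} \approx -1.4082 \cdot 10^{-5}$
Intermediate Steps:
$n = -3695$ ($n = 127 - 3822 = -3695$)
$\frac{1}{-67319 + n} = \frac{1}{-67319 - 3695} = \frac{1}{-71014} = - \frac{1}{71014}$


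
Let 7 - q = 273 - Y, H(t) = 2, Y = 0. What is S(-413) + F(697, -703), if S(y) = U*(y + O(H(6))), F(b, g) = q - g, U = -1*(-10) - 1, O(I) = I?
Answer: -3262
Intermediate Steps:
U = 9 (U = 10 - 1 = 9)
q = -266 (q = 7 - (273 - 1*0) = 7 - (273 + 0) = 7 - 1*273 = 7 - 273 = -266)
F(b, g) = -266 - g
S(y) = 18 + 9*y (S(y) = 9*(y + 2) = 9*(2 + y) = 18 + 9*y)
S(-413) + F(697, -703) = (18 + 9*(-413)) + (-266 - 1*(-703)) = (18 - 3717) + (-266 + 703) = -3699 + 437 = -3262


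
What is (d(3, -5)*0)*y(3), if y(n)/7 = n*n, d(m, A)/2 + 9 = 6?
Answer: 0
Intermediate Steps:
d(m, A) = -6 (d(m, A) = -18 + 2*6 = -18 + 12 = -6)
y(n) = 7*n**2 (y(n) = 7*(n*n) = 7*n**2)
(d(3, -5)*0)*y(3) = (-6*0)*(7*3**2) = 0*(7*9) = 0*63 = 0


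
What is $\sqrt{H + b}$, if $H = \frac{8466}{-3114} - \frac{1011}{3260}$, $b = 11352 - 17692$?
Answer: $\frac{i \sqrt{4539485243124465}}{845970} \approx 79.643 i$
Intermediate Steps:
$b = -6340$
$H = - \frac{5124569}{1691940}$ ($H = 8466 \left(- \frac{1}{3114}\right) - \frac{1011}{3260} = - \frac{1411}{519} - \frac{1011}{3260} = - \frac{5124569}{1691940} \approx -3.0288$)
$\sqrt{H + b} = \sqrt{- \frac{5124569}{1691940} - 6340} = \sqrt{- \frac{10732024169}{1691940}} = \frac{i \sqrt{4539485243124465}}{845970}$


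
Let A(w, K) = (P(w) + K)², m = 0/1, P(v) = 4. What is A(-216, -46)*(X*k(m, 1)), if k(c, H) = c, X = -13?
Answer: 0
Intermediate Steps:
m = 0 (m = 0*1 = 0)
A(w, K) = (4 + K)²
A(-216, -46)*(X*k(m, 1)) = (4 - 46)²*(-13*0) = (-42)²*0 = 1764*0 = 0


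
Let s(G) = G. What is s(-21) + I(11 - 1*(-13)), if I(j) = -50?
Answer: -71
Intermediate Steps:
s(-21) + I(11 - 1*(-13)) = -21 - 50 = -71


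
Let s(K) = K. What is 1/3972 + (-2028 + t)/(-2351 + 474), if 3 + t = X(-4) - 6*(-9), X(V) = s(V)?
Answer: 7870409/7455444 ≈ 1.0557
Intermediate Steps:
X(V) = V
t = 47 (t = -3 + (-4 - 6*(-9)) = -3 + (-4 + 54) = -3 + 50 = 47)
1/3972 + (-2028 + t)/(-2351 + 474) = 1/3972 + (-2028 + 47)/(-2351 + 474) = 1/3972 - 1981/(-1877) = 1/3972 - 1981*(-1/1877) = 1/3972 + 1981/1877 = 7870409/7455444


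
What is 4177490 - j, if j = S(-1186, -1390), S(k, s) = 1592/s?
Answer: 2903356346/695 ≈ 4.1775e+6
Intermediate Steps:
j = -796/695 (j = 1592/(-1390) = 1592*(-1/1390) = -796/695 ≈ -1.1453)
4177490 - j = 4177490 - 1*(-796/695) = 4177490 + 796/695 = 2903356346/695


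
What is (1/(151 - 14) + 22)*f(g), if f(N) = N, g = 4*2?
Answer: 24120/137 ≈ 176.06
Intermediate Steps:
g = 8
(1/(151 - 14) + 22)*f(g) = (1/(151 - 14) + 22)*8 = (1/137 + 22)*8 = (3015/137)*8 = 24120/137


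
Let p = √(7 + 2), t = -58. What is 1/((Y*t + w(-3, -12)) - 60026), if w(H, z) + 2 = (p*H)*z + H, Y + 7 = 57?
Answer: -1/62823 ≈ -1.5918e-5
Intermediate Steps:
p = 3 (p = √9 = 3)
Y = 50 (Y = -7 + 57 = 50)
w(H, z) = -2 + H + 3*H*z (w(H, z) = -2 + ((3*H)*z + H) = -2 + (3*H*z + H) = -2 + (H + 3*H*z) = -2 + H + 3*H*z)
1/((Y*t + w(-3, -12)) - 60026) = 1/((50*(-58) + (-2 - 3 + 3*(-3)*(-12))) - 60026) = 1/((-2900 + (-2 - 3 + 108)) - 60026) = 1/((-2900 + 103) - 60026) = 1/(-2797 - 60026) = 1/(-62823) = -1/62823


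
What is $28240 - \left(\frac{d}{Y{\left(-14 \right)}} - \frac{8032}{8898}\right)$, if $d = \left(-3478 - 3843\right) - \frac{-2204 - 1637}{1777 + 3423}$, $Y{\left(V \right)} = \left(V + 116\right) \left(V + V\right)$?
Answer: $\frac{621930497783003}{22024329600} \approx 28238.0$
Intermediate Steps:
$Y{\left(V \right)} = 2 V \left(116 + V\right)$ ($Y{\left(V \right)} = \left(116 + V\right) 2 V = 2 V \left(116 + V\right)$)
$d = - \frac{38065359}{5200}$ ($d = -7321 - - \frac{3841}{5200} = -7321 + \frac{3841}{5200} = - \frac{38065359}{5200} \approx -7320.3$)
$28240 - \left(\frac{d}{Y{\left(-14 \right)}} - \frac{8032}{8898}\right) = 28240 - \left(- \frac{38065359}{5200 \cdot 2 \left(-14\right) \left(116 - 14\right)} - \frac{8032}{8898}\right) = 28240 - \left(- \frac{38065359}{5200 \cdot 2 \left(-14\right) 102} - \frac{4016}{4449}\right) = 28240 - \left(- \frac{38065359}{5200 \left(-2856\right)} - \frac{4016}{4449}\right) = 28240 - \left(\left(- \frac{38065359}{5200}\right) \left(- \frac{1}{2856}\right) - \frac{4016}{4449}\right) = 28240 - \left(\frac{12688453}{4950400} - \frac{4016}{4449}\right) = 28240 - \frac{36570120997}{22024329600} = \frac{621930497783003}{22024329600}$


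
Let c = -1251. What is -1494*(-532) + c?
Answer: 793557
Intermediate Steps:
-1494*(-532) + c = -1494*(-532) - 1251 = 794808 - 1251 = 793557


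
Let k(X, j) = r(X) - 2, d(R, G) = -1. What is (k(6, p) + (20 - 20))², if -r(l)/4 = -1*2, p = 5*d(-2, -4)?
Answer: 36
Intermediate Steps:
p = -5 (p = 5*(-1) = -5)
r(l) = 8 (r(l) = -(-4)*2 = -4*(-2) = 8)
k(X, j) = 6 (k(X, j) = 8 - 2 = 6)
(k(6, p) + (20 - 20))² = (6 + (20 - 20))² = (6 + 0)² = 6² = 36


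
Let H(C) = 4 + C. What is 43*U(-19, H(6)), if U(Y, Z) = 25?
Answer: 1075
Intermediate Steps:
43*U(-19, H(6)) = 43*25 = 1075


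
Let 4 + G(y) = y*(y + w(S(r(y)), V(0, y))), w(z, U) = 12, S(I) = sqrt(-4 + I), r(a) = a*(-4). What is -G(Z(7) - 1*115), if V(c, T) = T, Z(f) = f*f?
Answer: -3560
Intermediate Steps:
Z(f) = f**2
r(a) = -4*a
G(y) = -4 + y*(12 + y) (G(y) = -4 + y*(y + 12) = -4 + y*(12 + y))
-G(Z(7) - 1*115) = -(-4 + (7**2 - 1*115)**2 + 12*(7**2 - 1*115)) = -(-4 + (49 - 115)**2 + 12*(49 - 115)) = -(-4 + (-66)**2 + 12*(-66)) = -(-4 + 4356 - 792) = -1*3560 = -3560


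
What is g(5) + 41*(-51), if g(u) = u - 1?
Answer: -2087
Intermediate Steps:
g(u) = -1 + u
g(5) + 41*(-51) = (-1 + 5) + 41*(-51) = 4 - 2091 = -2087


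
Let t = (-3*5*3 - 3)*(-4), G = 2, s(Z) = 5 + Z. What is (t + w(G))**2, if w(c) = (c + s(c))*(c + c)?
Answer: 51984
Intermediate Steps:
w(c) = 2*c*(5 + 2*c) (w(c) = (c + (5 + c))*(c + c) = (5 + 2*c)*(2*c) = 2*c*(5 + 2*c))
t = 192 (t = (-15*3 - 3)*(-4) = (-45 - 3)*(-4) = -48*(-4) = 192)
(t + w(G))**2 = (192 + 2*2*(5 + 2*2))**2 = (192 + 2*2*(5 + 4))**2 = (192 + 2*2*9)**2 = (192 + 36)**2 = 228**2 = 51984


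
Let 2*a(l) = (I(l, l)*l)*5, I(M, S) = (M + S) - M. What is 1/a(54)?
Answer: 1/7290 ≈ 0.00013717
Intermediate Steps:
I(M, S) = S
a(l) = 5*l²/2 (a(l) = ((l*l)*5)/2 = (l²*5)/2 = (5*l²)/2 = 5*l²/2)
1/a(54) = 1/((5/2)*54²) = 1/((5/2)*2916) = 1/7290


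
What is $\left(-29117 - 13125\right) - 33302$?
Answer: $-75544$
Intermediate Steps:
$\left(-29117 - 13125\right) - 33302 = -42242 - 33302 = -75544$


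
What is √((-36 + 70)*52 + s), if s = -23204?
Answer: 2*I*√5359 ≈ 146.41*I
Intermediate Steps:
√((-36 + 70)*52 + s) = √((-36 + 70)*52 - 23204) = √(34*52 - 23204) = √(1768 - 23204) = √(-21436) = 2*I*√5359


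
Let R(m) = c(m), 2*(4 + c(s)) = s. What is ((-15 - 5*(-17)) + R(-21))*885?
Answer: 98235/2 ≈ 49118.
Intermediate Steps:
c(s) = -4 + s/2
R(m) = -4 + m/2
((-15 - 5*(-17)) + R(-21))*885 = ((-15 - 5*(-17)) + (-4 + (1/2)*(-21)))*885 = ((-15 + 85) + (-4 - 21/2))*885 = (70 - 29/2)*885 = (111/2)*885 = 98235/2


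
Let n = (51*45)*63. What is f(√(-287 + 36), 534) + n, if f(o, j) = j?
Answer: 145119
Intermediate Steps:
n = 144585 (n = 2295*63 = 144585)
f(√(-287 + 36), 534) + n = 534 + 144585 = 145119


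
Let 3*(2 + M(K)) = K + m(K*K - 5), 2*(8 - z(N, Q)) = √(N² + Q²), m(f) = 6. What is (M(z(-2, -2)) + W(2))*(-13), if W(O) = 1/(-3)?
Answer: -91/3 + 13*√2/3 ≈ -24.205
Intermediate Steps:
W(O) = -⅓
z(N, Q) = 8 - √(N² + Q²)/2
M(K) = K/3 (M(K) = -2 + (K + 6)/3 = -2 + (6 + K)/3 = -2 + (2 + K/3) = K/3)
(M(z(-2, -2)) + W(2))*(-13) = ((8 - √((-2)² + (-2)²)/2)/3 - ⅓)*(-13) = ((8 - √(4 + 4)/2)/3 - ⅓)*(-13) = ((8 - √2)/3 - ⅓)*(-13) = ((8/3 - √2/3) - ⅓)*(-13) = (7/3 - √2/3)*(-13) = -91/3 + 13*√2/3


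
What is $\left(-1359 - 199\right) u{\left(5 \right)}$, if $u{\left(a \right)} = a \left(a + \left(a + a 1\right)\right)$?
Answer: $-116850$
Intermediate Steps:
$u{\left(a \right)} = 3 a^{2}$ ($u{\left(a \right)} = a \left(a + \left(a + a\right)\right) = a \left(a + 2 a\right) = a 3 a = 3 a^{2}$)
$\left(-1359 - 199\right) u{\left(5 \right)} = \left(-1359 - 199\right) 3 \cdot 5^{2} = - 1558 \cdot 3 \cdot 25 = \left(-1558\right) 75 = -116850$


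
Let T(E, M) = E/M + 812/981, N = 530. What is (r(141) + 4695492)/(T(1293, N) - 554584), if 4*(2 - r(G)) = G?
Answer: -4882619735775/576686320654 ≈ -8.4667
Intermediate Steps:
r(G) = 2 - G/4
T(E, M) = 812/981 + E/M (T(E, M) = E/M + 812*(1/981) = E/M + 812/981 = 812/981 + E/M)
(r(141) + 4695492)/(T(1293, N) - 554584) = ((2 - ¼*141) + 4695492)/((812/981 + 1293/530) - 554584) = ((2 - 141/4) + 4695492)/((812/981 + 1293*(1/530)) - 554584) = (-133/4 + 4695492)/((812/981 + 1293/530) - 554584) = 18781835/(4*(1698793/519930 - 554584)) = 18781835/(4*(-288343160327/519930)) = (18781835/4)*(-519930/288343160327) = -4882619735775/576686320654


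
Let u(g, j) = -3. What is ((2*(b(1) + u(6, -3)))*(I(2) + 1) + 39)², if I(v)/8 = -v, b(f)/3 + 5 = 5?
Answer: 16641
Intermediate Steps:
b(f) = 0 (b(f) = -15 + 3*5 = -15 + 15 = 0)
I(v) = -8*v (I(v) = 8*(-v) = -8*v)
((2*(b(1) + u(6, -3)))*(I(2) + 1) + 39)² = ((2*(0 - 3))*(-8*2 + 1) + 39)² = ((2*(-3))*(-16 + 1) + 39)² = (-6*(-15) + 39)² = (90 + 39)² = 129² = 16641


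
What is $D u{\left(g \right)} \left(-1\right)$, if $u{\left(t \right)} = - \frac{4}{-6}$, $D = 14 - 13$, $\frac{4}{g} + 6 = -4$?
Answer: $- \frac{2}{3} \approx -0.66667$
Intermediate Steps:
$g = - \frac{2}{5}$ ($g = \frac{4}{-6 - 4} = \frac{4}{-10} = 4 \left(- \frac{1}{10}\right) = - \frac{2}{5} \approx -0.4$)
$D = 1$
$u{\left(t \right)} = \frac{2}{3}$ ($u{\left(t \right)} = \left(-4\right) \left(- \frac{1}{6}\right) = \frac{2}{3}$)
$D u{\left(g \right)} \left(-1\right) = 1 \cdot \frac{2}{3} \left(-1\right) = \frac{2}{3} \left(-1\right) = - \frac{2}{3}$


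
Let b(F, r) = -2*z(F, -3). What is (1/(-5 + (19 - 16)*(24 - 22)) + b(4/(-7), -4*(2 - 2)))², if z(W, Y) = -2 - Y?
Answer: 1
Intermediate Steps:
b(F, r) = -2 (b(F, r) = -2*(-2 - 1*(-3)) = -2*(-2 + 3) = -2*1 = -2)
(1/(-5 + (19 - 16)*(24 - 22)) + b(4/(-7), -4*(2 - 2)))² = (1/(-5 + (19 - 16)*(24 - 22)) - 2)² = (1/(-5 + 3*2) - 2)² = (1/(-5 + 6) - 2)² = (1/1 - 2)² = (1 - 2)² = (-1)² = 1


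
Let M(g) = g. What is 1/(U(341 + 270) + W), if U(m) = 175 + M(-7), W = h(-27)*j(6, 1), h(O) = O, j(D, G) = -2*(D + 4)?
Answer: 1/708 ≈ 0.0014124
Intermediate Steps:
j(D, G) = -8 - 2*D (j(D, G) = -2*(4 + D) = -8 - 2*D)
W = 540 (W = -27*(-8 - 2*6) = -27*(-8 - 12) = -27*(-20) = 540)
U(m) = 168 (U(m) = 175 - 7 = 168)
1/(U(341 + 270) + W) = 1/(168 + 540) = 1/708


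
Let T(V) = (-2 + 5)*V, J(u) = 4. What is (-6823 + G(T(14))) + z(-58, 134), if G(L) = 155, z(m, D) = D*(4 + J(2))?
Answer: -5596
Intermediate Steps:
T(V) = 3*V
z(m, D) = 8*D (z(m, D) = D*(4 + 4) = D*8 = 8*D)
(-6823 + G(T(14))) + z(-58, 134) = (-6823 + 155) + 8*134 = -6668 + 1072 = -5596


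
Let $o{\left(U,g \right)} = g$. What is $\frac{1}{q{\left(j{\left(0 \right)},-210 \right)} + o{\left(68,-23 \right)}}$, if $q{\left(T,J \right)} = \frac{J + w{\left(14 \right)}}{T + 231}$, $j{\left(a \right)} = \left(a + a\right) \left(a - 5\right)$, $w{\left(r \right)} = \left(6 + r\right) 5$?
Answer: $- \frac{21}{493} \approx -0.042596$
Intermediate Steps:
$w{\left(r \right)} = 30 + 5 r$
$j{\left(a \right)} = 2 a \left(-5 + a\right)$
$q{\left(T,J \right)} = \frac{100 + J}{231 + T}$ ($q{\left(T,J \right)} = \frac{J + \left(30 + 5 \cdot 14\right)}{T + 231} = \frac{J + \left(30 + 70\right)}{231 + T} = \frac{J + 100}{231 + T} = \frac{100 + J}{231 + T}$)
$\frac{1}{q{\left(j{\left(0 \right)},-210 \right)} + o{\left(68,-23 \right)}} = \frac{1}{\frac{100 - 210}{231 + 2 \cdot 0 \left(-5 + 0\right)} - 23} = \frac{1}{\frac{1}{231 + 2 \cdot 0 \left(-5\right)} \left(-110\right) - 23} = \frac{1}{\frac{1}{231 + 0} \left(-110\right) - 23} = \frac{1}{\frac{1}{231} \left(-110\right) - 23} = \frac{1}{- \frac{10}{21} - 23} = \frac{1}{- \frac{493}{21}} = - \frac{21}{493}$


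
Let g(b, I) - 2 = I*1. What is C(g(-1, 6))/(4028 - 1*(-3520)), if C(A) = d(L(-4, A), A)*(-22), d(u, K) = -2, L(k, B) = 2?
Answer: 11/1887 ≈ 0.0058294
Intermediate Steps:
g(b, I) = 2 + I (g(b, I) = 2 + I*1 = 2 + I)
C(A) = 44 (C(A) = -2*(-22) = 44)
C(g(-1, 6))/(4028 - 1*(-3520)) = 44/(4028 - 1*(-3520)) = 44/(4028 + 3520) = 44/7548 = 44*(1/7548) = 11/1887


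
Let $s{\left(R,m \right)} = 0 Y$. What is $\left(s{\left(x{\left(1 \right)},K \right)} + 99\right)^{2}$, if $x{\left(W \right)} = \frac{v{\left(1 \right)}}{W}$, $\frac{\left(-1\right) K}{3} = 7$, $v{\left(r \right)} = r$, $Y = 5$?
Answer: $9801$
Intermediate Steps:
$K = -21$ ($K = \left(-3\right) 7 = -21$)
$x{\left(W \right)} = \frac{1}{W}$ ($x{\left(W \right)} = 1 \frac{1}{W} = \frac{1}{W}$)
$s{\left(R,m \right)} = 0$ ($s{\left(R,m \right)} = 0 \cdot 5 = 0$)
$\left(s{\left(x{\left(1 \right)},K \right)} + 99\right)^{2} = \left(0 + 99\right)^{2} = 99^{2} = 9801$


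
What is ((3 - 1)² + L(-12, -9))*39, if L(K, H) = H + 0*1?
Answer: -195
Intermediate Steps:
L(K, H) = H (L(K, H) = H + 0 = H)
((3 - 1)² + L(-12, -9))*39 = ((3 - 1)² - 9)*39 = (2² - 9)*39 = (4 - 9)*39 = -5*39 = -195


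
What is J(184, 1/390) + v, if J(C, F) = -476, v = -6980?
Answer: -7456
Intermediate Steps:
J(184, 1/390) + v = -476 - 6980 = -7456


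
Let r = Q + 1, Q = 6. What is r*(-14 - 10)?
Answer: -168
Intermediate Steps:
r = 7 (r = 6 + 1 = 7)
r*(-14 - 10) = 7*(-14 - 10) = 7*(-24) = -168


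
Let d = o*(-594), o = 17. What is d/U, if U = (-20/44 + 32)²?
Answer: -1221858/120409 ≈ -10.148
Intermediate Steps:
d = -10098 (d = 17*(-594) = -10098)
U = 120409/121 (U = (-20*1/44 + 32)² = (-5/11 + 32)² = (347/11)² = 120409/121 ≈ 995.12)
d/U = -10098/120409/121 = -10098*121/120409 = -1221858/120409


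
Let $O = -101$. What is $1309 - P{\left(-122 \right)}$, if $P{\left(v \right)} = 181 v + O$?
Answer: $23492$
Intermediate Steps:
$P{\left(v \right)} = -101 + 181 v$ ($P{\left(v \right)} = 181 v - 101 = -101 + 181 v$)
$1309 - P{\left(-122 \right)} = 1309 - \left(-101 + 181 \left(-122\right)\right) = 1309 - \left(-101 - 22082\right) = 1309 - -22183 = 1309 + 22183 = 23492$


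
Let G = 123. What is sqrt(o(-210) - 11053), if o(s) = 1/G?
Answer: I*sqrt(167220714)/123 ≈ 105.13*I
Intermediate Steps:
o(s) = 1/123
sqrt(o(-210) - 11053) = sqrt(1/123 - 11053) = sqrt(-1359518/123) = I*sqrt(167220714)/123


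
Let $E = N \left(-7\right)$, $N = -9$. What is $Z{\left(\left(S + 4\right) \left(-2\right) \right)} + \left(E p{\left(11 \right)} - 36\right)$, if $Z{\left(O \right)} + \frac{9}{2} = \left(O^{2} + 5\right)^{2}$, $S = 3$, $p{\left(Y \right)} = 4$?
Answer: $\frac{81225}{2} \approx 40613.0$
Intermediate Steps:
$E = 63$ ($E = \left(-9\right) \left(-7\right) = 63$)
$Z{\left(O \right)} = - \frac{9}{2} + \left(5 + O^{2}\right)^{2}$ ($Z{\left(O \right)} = - \frac{9}{2} + \left(O^{2} + 5\right)^{2} = - \frac{9}{2} + \left(5 + O^{2}\right)^{2}$)
$Z{\left(\left(S + 4\right) \left(-2\right) \right)} + \left(E p{\left(11 \right)} - 36\right) = \left(- \frac{9}{2} + \left(5 + \left(\left(3 + 4\right) \left(-2\right)\right)^{2}\right)^{2}\right) + \left(63 \cdot 4 - 36\right) = \left(- \frac{9}{2} + \left(5 + \left(7 \left(-2\right)\right)^{2}\right)^{2}\right) + \left(252 - 36\right) = \left(- \frac{9}{2} + \left(5 + \left(-14\right)^{2}\right)^{2}\right) + 216 = \left(- \frac{9}{2} + \left(5 + 196\right)^{2}\right) + 216 = \left(- \frac{9}{2} + 201^{2}\right) + 216 = \left(- \frac{9}{2} + 40401\right) + 216 = \frac{80793}{2} + 216 = \frac{81225}{2}$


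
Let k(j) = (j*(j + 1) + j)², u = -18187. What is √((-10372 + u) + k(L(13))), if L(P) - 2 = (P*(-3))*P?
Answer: √64523591666 ≈ 2.5402e+5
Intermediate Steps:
L(P) = 2 - 3*P² (L(P) = 2 + (P*(-3))*P = 2 + (-3*P)*P = 2 - 3*P²)
k(j) = (j + j*(1 + j))² (k(j) = (j*(1 + j) + j)² = (j + j*(1 + j))²)
√((-10372 + u) + k(L(13))) = √((-10372 - 18187) + (2 - 3*13²)²*(2 + (2 - 3*13²))²) = √(-28559 + (2 - 3*169)²*(2 + (2 - 3*169))²) = √(-28559 + (2 - 507)²*(2 + (2 - 507))²) = √(-28559 + (-505)²*(2 - 505)²) = √(-28559 + 255025*(-503)²) = √(-28559 + 255025*253009) = √(-28559 + 64523620225) = √64523591666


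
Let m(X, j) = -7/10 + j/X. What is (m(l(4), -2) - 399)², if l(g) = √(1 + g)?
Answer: 15976089/100 + 7994*√5/25 ≈ 1.6048e+5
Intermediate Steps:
m(X, j) = -7/10 + j/X (m(X, j) = -7*⅒ + j/X = -7/10 + j/X)
(m(l(4), -2) - 399)² = ((-7/10 - 2/√(1 + 4)) - 399)² = ((-7/10 - 2*√5/5) - 399)² = (-3997/10 - 2*√5/5)²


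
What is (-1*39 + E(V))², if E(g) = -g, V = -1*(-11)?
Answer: 2500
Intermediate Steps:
V = 11
(-1*39 + E(V))² = (-1*39 - 1*11)² = (-39 - 11)² = (-50)² = 2500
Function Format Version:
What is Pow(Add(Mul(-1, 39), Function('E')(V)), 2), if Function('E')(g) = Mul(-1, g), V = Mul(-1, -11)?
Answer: 2500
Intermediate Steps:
V = 11
Pow(Add(Mul(-1, 39), Function('E')(V)), 2) = Pow(Add(Mul(-1, 39), Mul(-1, 11)), 2) = Pow(Add(-39, -11), 2) = Pow(-50, 2) = 2500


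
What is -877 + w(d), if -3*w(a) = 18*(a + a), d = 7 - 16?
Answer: -769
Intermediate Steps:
d = -9
w(a) = -12*a (w(a) = -6*(a + a) = -6*2*a = -12*a)
-877 + w(d) = -877 - 12*(-9) = -877 + 108 = -769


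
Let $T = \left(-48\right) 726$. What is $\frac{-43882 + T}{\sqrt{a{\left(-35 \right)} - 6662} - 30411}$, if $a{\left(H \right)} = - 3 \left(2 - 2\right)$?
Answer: $\frac{2394258030}{924835583} + \frac{78730 i \sqrt{6662}}{924835583} \approx 2.5888 + 0.0069483 i$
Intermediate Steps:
$a{\left(H \right)} = 0$ ($a{\left(H \right)} = \left(-3\right) 0 = 0$)
$T = -34848$
$\frac{-43882 + T}{\sqrt{a{\left(-35 \right)} - 6662} - 30411} = \frac{-43882 - 34848}{\sqrt{0 - 6662} - 30411} = - \frac{78730}{\sqrt{-6662} - 30411} = - \frac{78730}{i \sqrt{6662} - 30411} = - \frac{78730}{-30411 + i \sqrt{6662}}$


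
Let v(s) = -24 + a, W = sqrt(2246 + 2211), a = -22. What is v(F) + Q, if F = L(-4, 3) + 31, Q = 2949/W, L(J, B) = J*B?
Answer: -46 + 2949*sqrt(4457)/4457 ≈ -1.8274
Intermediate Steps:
L(J, B) = B*J
W = sqrt(4457) ≈ 66.761
Q = 2949*sqrt(4457)/4457 (Q = 2949/(sqrt(4457)) = 2949*(sqrt(4457)/4457) = 2949*sqrt(4457)/4457 ≈ 44.173)
F = 19 (F = 3*(-4) + 31 = -12 + 31 = 19)
v(s) = -46 (v(s) = -24 - 22 = -46)
v(F) + Q = -46 + 2949*sqrt(4457)/4457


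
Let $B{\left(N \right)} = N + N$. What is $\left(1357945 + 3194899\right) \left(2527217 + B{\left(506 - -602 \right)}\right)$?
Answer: $11516113857452$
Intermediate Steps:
$B{\left(N \right)} = 2 N$
$\left(1357945 + 3194899\right) \left(2527217 + B{\left(506 - -602 \right)}\right) = \left(1357945 + 3194899\right) \left(2527217 + 2 \left(506 - -602\right)\right) = 4552844 \left(2527217 + 2 \left(506 + 602\right)\right) = 4552844 \left(2527217 + 2 \cdot 1108\right) = 4552844 \left(2527217 + 2216\right) = 4552844 \cdot 2529433 = 11516113857452$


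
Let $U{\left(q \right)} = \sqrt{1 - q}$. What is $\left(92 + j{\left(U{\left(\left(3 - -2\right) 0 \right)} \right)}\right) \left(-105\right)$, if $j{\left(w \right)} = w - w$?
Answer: $-9660$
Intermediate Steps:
$j{\left(w \right)} = 0$
$\left(92 + j{\left(U{\left(\left(3 - -2\right) 0 \right)} \right)}\right) \left(-105\right) = \left(92 + 0\right) \left(-105\right) = 92 \left(-105\right) = -9660$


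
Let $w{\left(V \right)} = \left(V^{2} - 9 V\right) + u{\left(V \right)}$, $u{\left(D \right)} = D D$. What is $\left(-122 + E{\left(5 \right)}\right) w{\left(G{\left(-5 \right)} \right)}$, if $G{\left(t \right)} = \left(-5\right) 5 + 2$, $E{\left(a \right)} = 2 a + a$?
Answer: $-135355$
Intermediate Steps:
$u{\left(D \right)} = D^{2}$
$E{\left(a \right)} = 3 a$
$G{\left(t \right)} = -23$ ($G{\left(t \right)} = -25 + 2 = -23$)
$w{\left(V \right)} = - 9 V + 2 V^{2}$ ($w{\left(V \right)} = \left(V^{2} - 9 V\right) + V^{2} = - 9 V + 2 V^{2}$)
$\left(-122 + E{\left(5 \right)}\right) w{\left(G{\left(-5 \right)} \right)} = \left(-122 + 3 \cdot 5\right) \left(- 23 \left(-9 + 2 \left(-23\right)\right)\right) = \left(-122 + 15\right) \left(- 23 \left(-9 - 46\right)\right) = - 107 \left(\left(-23\right) \left(-55\right)\right) = \left(-107\right) 1265 = -135355$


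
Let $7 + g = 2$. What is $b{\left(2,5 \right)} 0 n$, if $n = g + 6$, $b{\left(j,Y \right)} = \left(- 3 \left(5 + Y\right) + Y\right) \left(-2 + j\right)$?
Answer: $0$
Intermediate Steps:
$g = -5$ ($g = -7 + 2 = -5$)
$b{\left(j,Y \right)} = \left(-15 - 2 Y\right) \left(-2 + j\right)$ ($b{\left(j,Y \right)} = \left(\left(-15 - 3 Y\right) + Y\right) \left(-2 + j\right) = \left(-15 - 2 Y\right) \left(-2 + j\right)$)
$n = 1$ ($n = -5 + 6 = 1$)
$b{\left(2,5 \right)} 0 n = \left(30 - 30 + 4 \cdot 5 - 10 \cdot 2\right) 0 \cdot 1 = \left(30 - 30 + 20 - 20\right) 0 \cdot 1 = 0 \cdot 0 \cdot 1 = 0 \cdot 1 = 0$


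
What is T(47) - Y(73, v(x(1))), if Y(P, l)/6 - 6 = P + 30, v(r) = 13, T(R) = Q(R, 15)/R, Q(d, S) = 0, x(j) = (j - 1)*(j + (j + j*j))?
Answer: -654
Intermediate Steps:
x(j) = (-1 + j)*(j² + 2*j) (x(j) = (-1 + j)*(j + (j + j²)) = (-1 + j)*(j² + 2*j))
T(R) = 0 (T(R) = 0/R = 0)
Y(P, l) = 216 + 6*P (Y(P, l) = 36 + 6*(P + 30) = 36 + 6*(30 + P) = 36 + (180 + 6*P) = 216 + 6*P)
T(47) - Y(73, v(x(1))) = 0 - (216 + 6*73) = 0 - (216 + 438) = 0 - 1*654 = 0 - 654 = -654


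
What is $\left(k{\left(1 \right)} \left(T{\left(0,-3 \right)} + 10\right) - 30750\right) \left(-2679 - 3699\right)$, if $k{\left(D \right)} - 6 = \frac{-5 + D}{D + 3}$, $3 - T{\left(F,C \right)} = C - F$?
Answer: $195613260$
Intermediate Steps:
$T{\left(F,C \right)} = 3 + F - C$ ($T{\left(F,C \right)} = 3 - \left(C - F\right) = 3 + F - C$)
$k{\left(D \right)} = 6 + \frac{-5 + D}{3 + D}$ ($k{\left(D \right)} = 6 + \frac{-5 + D}{D + 3} = 6 + \frac{-5 + D}{3 + D}$)
$\left(k{\left(1 \right)} \left(T{\left(0,-3 \right)} + 10\right) - 30750\right) \left(-2679 - 3699\right) = \left(\frac{13 + 7 \cdot 1}{3 + 1} \left(\left(3 + 0 - -3\right) + 10\right) - 30750\right) \left(-2679 - 3699\right) = \left(\frac{13 + 7}{4} \left(\left(3 + 0 + 3\right) + 10\right) - 30750\right) \left(-6378\right) = \left(\frac{1}{4} \cdot 20 \left(6 + 10\right) - 30750\right) \left(-6378\right) = \left(5 \cdot 16 - 30750\right) \left(-6378\right) = \left(80 - 30750\right) \left(-6378\right) = \left(-30670\right) \left(-6378\right) = 195613260$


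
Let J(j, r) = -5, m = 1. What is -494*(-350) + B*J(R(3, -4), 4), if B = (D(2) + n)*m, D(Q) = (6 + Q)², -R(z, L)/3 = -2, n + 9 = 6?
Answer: 172595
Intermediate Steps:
n = -3 (n = -9 + 6 = -3)
R(z, L) = 6 (R(z, L) = -3*(-2) = 6)
B = 61 (B = ((6 + 2)² - 3)*1 = (8² - 3)*1 = (64 - 3)*1 = 61*1 = 61)
-494*(-350) + B*J(R(3, -4), 4) = -494*(-350) + 61*(-5) = 172900 - 305 = 172595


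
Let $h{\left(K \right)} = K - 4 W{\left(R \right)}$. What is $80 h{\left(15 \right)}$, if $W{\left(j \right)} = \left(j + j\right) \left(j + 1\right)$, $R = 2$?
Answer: $-2640$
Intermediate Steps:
$W{\left(j \right)} = 2 j \left(1 + j\right)$
$h{\left(K \right)} = -48 + K$ ($h{\left(K \right)} = K - 4 \cdot 2 \cdot 2 \left(1 + 2\right) = K - 4 \cdot 2 \cdot 2 \cdot 3 = K - 48 = -48 + K$)
$80 h{\left(15 \right)} = 80 \left(-48 + 15\right) = 80 \left(-33\right) = -2640$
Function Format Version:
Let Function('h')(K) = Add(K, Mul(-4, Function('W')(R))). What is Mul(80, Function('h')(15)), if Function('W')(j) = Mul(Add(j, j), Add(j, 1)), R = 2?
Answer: -2640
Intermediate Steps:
Function('W')(j) = Mul(2, j, Add(1, j)) (Function('W')(j) = Mul(Mul(2, j), Add(1, j)) = Mul(2, j, Add(1, j)))
Function('h')(K) = Add(-48, K) (Function('h')(K) = Add(K, Mul(-4, Mul(2, 2, Add(1, 2)))) = Add(K, Mul(-4, Mul(2, 2, 3))) = Add(K, Mul(-4, 12)) = Add(K, -48) = Add(-48, K))
Mul(80, Function('h')(15)) = Mul(80, Add(-48, 15)) = Mul(80, -33) = -2640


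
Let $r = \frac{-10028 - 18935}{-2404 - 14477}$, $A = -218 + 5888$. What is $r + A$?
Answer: $\frac{95744233}{16881} \approx 5671.7$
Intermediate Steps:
$A = 5670$
$r = \frac{28963}{16881}$ ($r = - \frac{28963}{-16881} = \left(-28963\right) \left(- \frac{1}{16881}\right) = \frac{28963}{16881} \approx 1.7157$)
$r + A = \frac{28963}{16881} + 5670 = \frac{95744233}{16881}$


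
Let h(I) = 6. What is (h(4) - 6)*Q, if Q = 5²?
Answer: 0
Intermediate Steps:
Q = 25
(h(4) - 6)*Q = (6 - 6)*25 = 0*25 = 0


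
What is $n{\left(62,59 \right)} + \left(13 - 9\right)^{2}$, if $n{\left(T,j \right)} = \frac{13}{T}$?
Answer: $\frac{1005}{62} \approx 16.21$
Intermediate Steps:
$n{\left(62,59 \right)} + \left(13 - 9\right)^{2} = \frac{13}{62} + \left(13 - 9\right)^{2} = 13 \cdot \frac{1}{62} + 4^{2} = \frac{13}{62} + 16 = \frac{1005}{62}$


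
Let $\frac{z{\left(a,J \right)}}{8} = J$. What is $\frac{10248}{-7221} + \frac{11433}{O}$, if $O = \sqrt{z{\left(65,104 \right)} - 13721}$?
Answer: $- \frac{3416}{2407} - \frac{11433 i \sqrt{12889}}{12889} \approx -1.4192 - 100.7 i$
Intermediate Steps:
$z{\left(a,J \right)} = 8 J$
$O = i \sqrt{12889}$ ($O = \sqrt{8 \cdot 104 - 13721} = \sqrt{832 - 13721} = \sqrt{-12889} = i \sqrt{12889} \approx 113.53 i$)
$\frac{10248}{-7221} + \frac{11433}{O} = \frac{10248}{-7221} + \frac{11433}{i \sqrt{12889}} = 10248 \left(- \frac{1}{7221}\right) + 11433 \left(- \frac{i \sqrt{12889}}{12889}\right) = - \frac{3416}{2407} - \frac{11433 i \sqrt{12889}}{12889}$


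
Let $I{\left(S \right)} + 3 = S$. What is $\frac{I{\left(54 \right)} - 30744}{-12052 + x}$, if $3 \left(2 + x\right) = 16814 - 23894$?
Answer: $\frac{30693}{14414} \approx 2.1294$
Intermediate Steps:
$x = -2362$ ($x = -2 + \frac{16814 - 23894}{3} = -2 + \frac{1}{3} \left(-7080\right) = -2 - 2360 = -2362$)
$I{\left(S \right)} = -3 + S$
$\frac{I{\left(54 \right)} - 30744}{-12052 + x} = \frac{\left(-3 + 54\right) - 30744}{-12052 - 2362} = \frac{51 - 30744}{-14414} = \left(-30693\right) \left(- \frac{1}{14414}\right) = \frac{30693}{14414}$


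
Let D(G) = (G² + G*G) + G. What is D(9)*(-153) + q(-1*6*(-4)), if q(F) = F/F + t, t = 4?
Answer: -26158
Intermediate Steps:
D(G) = G + 2*G² (D(G) = (G² + G²) + G = 2*G² + G = G + 2*G²)
q(F) = 5 (q(F) = F/F + 4 = 1 + 4 = 5)
D(9)*(-153) + q(-1*6*(-4)) = (9*(1 + 2*9))*(-153) + 5 = (9*(1 + 18))*(-153) + 5 = (9*19)*(-153) + 5 = 171*(-153) + 5 = -26163 + 5 = -26158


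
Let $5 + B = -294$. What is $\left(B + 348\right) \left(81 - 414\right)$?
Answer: $-16317$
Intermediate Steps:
$B = -299$ ($B = -5 - 294 = -299$)
$\left(B + 348\right) \left(81 - 414\right) = \left(-299 + 348\right) \left(81 - 414\right) = 49 \left(-333\right) = -16317$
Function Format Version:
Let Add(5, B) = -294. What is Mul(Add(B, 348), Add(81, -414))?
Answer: -16317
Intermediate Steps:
B = -299 (B = Add(-5, -294) = -299)
Mul(Add(B, 348), Add(81, -414)) = Mul(Add(-299, 348), Add(81, -414)) = Mul(49, -333) = -16317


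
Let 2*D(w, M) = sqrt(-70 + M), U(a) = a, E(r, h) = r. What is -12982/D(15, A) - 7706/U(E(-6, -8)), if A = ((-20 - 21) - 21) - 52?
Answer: 3853/3 + 6491*I*sqrt(46)/23 ≈ 1284.3 + 1914.1*I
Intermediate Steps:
A = -114 (A = (-41 - 21) - 52 = -62 - 52 = -114)
D(w, M) = sqrt(-70 + M)/2
-12982/D(15, A) - 7706/U(E(-6, -8)) = -12982*2/sqrt(-70 - 114) - 7706/(-6) = -12982*(-I*sqrt(46)/46) - 7706*(-1/6) = -12982*(-I*sqrt(46)/46) + 3853/3 = -(-6491)*I*sqrt(46)/23 + 3853/3 = 6491*I*sqrt(46)/23 + 3853/3 = 3853/3 + 6491*I*sqrt(46)/23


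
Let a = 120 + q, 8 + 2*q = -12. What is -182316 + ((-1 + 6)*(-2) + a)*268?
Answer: -155516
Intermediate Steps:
q = -10 (q = -4 + (½)*(-12) = -4 - 6 = -10)
a = 110 (a = 120 - 10 = 110)
-182316 + ((-1 + 6)*(-2) + a)*268 = -182316 + ((-1 + 6)*(-2) + 110)*268 = -182316 + (5*(-2) + 110)*268 = -182316 + (-10 + 110)*268 = -182316 + 100*268 = -182316 + 26800 = -155516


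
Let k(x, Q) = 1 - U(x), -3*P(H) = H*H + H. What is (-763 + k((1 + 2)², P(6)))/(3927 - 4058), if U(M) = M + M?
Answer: 780/131 ≈ 5.9542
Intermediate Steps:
P(H) = -H/3 - H²/3 (P(H) = -(H*H + H)/3 = -(H² + H)/3 = -(H + H²)/3 = -H/3 - H²/3)
U(M) = 2*M
k(x, Q) = 1 - 2*x
(-763 + k((1 + 2)², P(6)))/(3927 - 4058) = (-763 + (1 - 2*(1 + 2)²))/(3927 - 4058) = (-763 + (1 - 2*3²))/(-131) = (-763 + (1 - 2*9))*(-1/131) = (-763 + (1 - 18))*(-1/131) = (-763 - 17)*(-1/131) = -780*(-1/131) = 780/131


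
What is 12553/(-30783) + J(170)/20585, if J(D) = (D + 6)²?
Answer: 695130703/633668055 ≈ 1.0970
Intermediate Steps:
J(D) = (6 + D)²
12553/(-30783) + J(170)/20585 = 12553/(-30783) + (6 + 170)²/20585 = 12553*(-1/30783) + 176²*(1/20585) = -12553/30783 + 30976*(1/20585) = -12553/30783 + 30976/20585 = 695130703/633668055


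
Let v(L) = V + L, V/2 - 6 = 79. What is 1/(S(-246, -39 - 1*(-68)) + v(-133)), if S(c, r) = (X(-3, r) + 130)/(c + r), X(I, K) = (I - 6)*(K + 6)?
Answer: 217/8214 ≈ 0.026418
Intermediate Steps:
V = 170 (V = 12 + 2*79 = 12 + 158 = 170)
X(I, K) = (-6 + I)*(6 + K)
v(L) = 170 + L
S(c, r) = (76 - 9*r)/(c + r) (S(c, r) = ((-36 - 6*r + 6*(-3) - 3*r) + 130)/(c + r) = ((-36 - 6*r - 18 - 3*r) + 130)/(c + r) = ((-54 - 9*r) + 130)/(c + r) = (76 - 9*r)/(c + r))
1/(S(-246, -39 - 1*(-68)) + v(-133)) = 1/((76 - 9*(-39 - 1*(-68)))/(-246 + (-39 - 1*(-68))) + (170 - 133)) = 1/((76 - 9*(-39 + 68))/(-246 + (-39 + 68)) + 37) = 1/((76 - 9*29)/(-246 + 29) + 37) = 1/((76 - 261)/(-217) + 37) = 1/(-1/217*(-185) + 37) = 1/(185/217 + 37) = 1/(8214/217) = 217/8214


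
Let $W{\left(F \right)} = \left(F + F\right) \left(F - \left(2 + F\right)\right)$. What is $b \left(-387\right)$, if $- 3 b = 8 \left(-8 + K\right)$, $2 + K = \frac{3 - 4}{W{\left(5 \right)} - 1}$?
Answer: $- \frac{71896}{7} \approx -10271.0$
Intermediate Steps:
$W{\left(F \right)} = - 4 F$ ($W{\left(F \right)} = 2 F \left(-2\right) = - 4 F$)
$K = - \frac{41}{21}$ ($K = -2 + \frac{3 - 4}{\left(-4\right) 5 - 1} = -2 - \frac{1}{-20 - 1} = -2 - \frac{1}{-21} = -2 - - \frac{1}{21} = -2 + \frac{1}{21} = - \frac{41}{21} \approx -1.9524$)
$b = \frac{1672}{63}$ ($b = - \frac{8 \left(-8 - \frac{41}{21}\right)}{3} = - \frac{8 \left(- \frac{209}{21}\right)}{3} = \left(- \frac{1}{3}\right) \left(- \frac{1672}{21}\right) = \frac{1672}{63} \approx 26.54$)
$b \left(-387\right) = \frac{1672}{63} \left(-387\right) = - \frac{71896}{7}$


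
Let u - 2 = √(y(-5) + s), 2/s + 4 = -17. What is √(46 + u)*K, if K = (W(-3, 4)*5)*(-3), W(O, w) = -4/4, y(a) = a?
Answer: 5*√(21168 + 21*I*√2247)/7 ≈ 103.95 + 2.4429*I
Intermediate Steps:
s = -2/21 (s = 2/(-4 - 17) = 2/(-21) = 2*(-1/21) = -2/21 ≈ -0.095238)
W(O, w) = -1 (W(O, w) = -4*¼ = -1)
u = 2 + I*√2247/21 (u = 2 + √(-5 - 2/21) = 2 + √(-107/21) = 2 + I*√2247/21 ≈ 2.0 + 2.2573*I)
K = 15 (K = -1*5*(-3) = -5*(-3) = 15)
√(46 + u)*K = √(46 + (2 + I*√2247/21))*15 = √(48 + I*√2247/21)*15 = 15*√(48 + I*√2247/21)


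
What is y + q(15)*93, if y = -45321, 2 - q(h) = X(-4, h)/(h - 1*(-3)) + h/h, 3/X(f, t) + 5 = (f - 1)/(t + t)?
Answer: -45225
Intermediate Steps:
X(f, t) = 3/(-5 + (-1 + f)/(2*t)) (X(f, t) = 3/(-5 + (f - 1)/(t + t)) = 3/(-5 + (-1 + f)/((2*t))) = 3/(-5 + (-1 + f)*(1/(2*t))) = 3/(-5 + (-1 + f)/(2*t)))
q(h) = 1 + 6*h/((3 + h)*(5 + 10*h)) (q(h) = 2 - ((-6*h/(1 - 1*(-4) + 10*h))/(h - 1*(-3)) + h/h) = 2 - ((-6*h/(1 + 4 + 10*h))/(h + 3) + 1) = 2 - ((-6*h/(5 + 10*h))/(3 + h) + 1) = 2 - (-6*h/((3 + h)*(5 + 10*h)) + 1) = 2 - (1 - 6*h/((3 + h)*(5 + 10*h))) = 2 + (-1 + 6*h/((3 + h)*(5 + 10*h))) = 1 + 6*h/((3 + h)*(5 + 10*h)))
y + q(15)*93 = -45321 + ((15 + 10*15² + 41*15)/(5*(3 + 2*15² + 7*15)))*93 = -45321 + ((15 + 10*225 + 615)/(5*(3 + 2*225 + 105)))*93 = -45321 + ((15 + 2250 + 615)/(5*(3 + 450 + 105)))*93 = -45321 + ((⅕)*2880/558)*93 = -45321 + ((⅕)*(1/558)*2880)*93 = -45321 + (32/31)*93 = -45321 + 96 = -45225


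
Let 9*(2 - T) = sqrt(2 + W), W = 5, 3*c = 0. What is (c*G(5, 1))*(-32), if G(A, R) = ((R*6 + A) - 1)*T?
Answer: 0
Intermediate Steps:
c = 0 (c = (1/3)*0 = 0)
T = 2 - sqrt(7)/9 (T = 2 - sqrt(2 + 5)/9 = 2 - sqrt(7)/9 ≈ 1.7060)
G(A, R) = (2 - sqrt(7)/9)*(-1 + A + 6*R) (G(A, R) = ((R*6 + A) - 1)*(2 - sqrt(7)/9) = ((6*R + A) - 1)*(2 - sqrt(7)/9) = ((A + 6*R) - 1)*(2 - sqrt(7)/9) = (-1 + A + 6*R)*(2 - sqrt(7)/9) = (2 - sqrt(7)/9)*(-1 + A + 6*R))
(c*G(5, 1))*(-32) = (0*((18 - sqrt(7))*(-1 + 5 + 6*1)/9))*(-32) = (0*((18 - sqrt(7))*(-1 + 5 + 6)/9))*(-32) = (0*((1/9)*(18 - sqrt(7))*10))*(-32) = (0*(20 - 10*sqrt(7)/9))*(-32) = 0*(-32) = 0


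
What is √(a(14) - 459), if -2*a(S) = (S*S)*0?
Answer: 3*I*√51 ≈ 21.424*I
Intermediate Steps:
a(S) = 0 (a(S) = -S*S*0/2 = -S²*0/2 = -½*0 = 0)
√(a(14) - 459) = √(0 - 459) = √(-459) = 3*I*√51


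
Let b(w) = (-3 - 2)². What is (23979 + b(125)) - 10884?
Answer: 13120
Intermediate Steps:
b(w) = 25 (b(w) = (-5)² = 25)
(23979 + b(125)) - 10884 = (23979 + 25) - 10884 = 24004 - 10884 = 13120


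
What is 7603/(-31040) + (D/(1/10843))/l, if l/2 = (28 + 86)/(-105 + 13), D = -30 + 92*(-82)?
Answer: 58630595324069/1769280 ≈ 3.3138e+7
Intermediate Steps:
D = -7574 (D = -30 - 7544 = -7574)
l = -57/23 (l = 2*((28 + 86)/(-105 + 13)) = 2*(114/(-92)) = 2*(-1/92*114) = 2*(-57/46) = -57/23 ≈ -2.4783)
7603/(-31040) + (D/(1/10843))/l = 7603/(-31040) + (-7574/(1/10843))/(-57/23) = 7603*(-1/31040) - 7574/1/10843*(-23/57) = -7603/31040 - 7574*10843*(-23/57) = -7603/31040 - 82124882*(-23/57) = -7603/31040 + 1888872286/57 = 58630595324069/1769280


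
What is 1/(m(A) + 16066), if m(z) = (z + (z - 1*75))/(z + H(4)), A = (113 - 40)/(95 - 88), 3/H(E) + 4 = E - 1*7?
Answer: 70/1124241 ≈ 6.2264e-5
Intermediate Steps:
H(E) = 3/(-11 + E) (H(E) = 3/(-4 + (E - 1*7)) = 3/(-4 + (E - 7)) = 3/(-4 + (-7 + E)) = 3/(-11 + E))
A = 73/7 ≈ 10.429
m(z) = (-75 + 2*z)/(-3/7 + z) (m(z) = (z + (z - 1*75))/(z + 3/(-11 + 4)) = (z + (z - 75))/(z + 3/(-7)) = (z + (-75 + z))/(z + 3*(-⅐)) = (-75 + 2*z)/(z - 3/7) = (-75 + 2*z)/(-3/7 + z))
1/(m(A) + 16066) = 1/(7*(-75 + 2*(73/7))/(-3 + 7*(73/7)) + 16066) = 1/(7*(-75 + 146/7)/(-3 + 73) + 16066) = 1/(7*(-379/7)/70 + 16066) = 1/(7*(1/70)*(-379/7) + 16066) = 1/(-379/70 + 16066) = 1/(1124241/70) = 70/1124241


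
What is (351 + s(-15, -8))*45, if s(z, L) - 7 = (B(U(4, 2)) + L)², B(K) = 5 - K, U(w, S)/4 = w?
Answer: 32355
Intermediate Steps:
U(w, S) = 4*w
s(z, L) = 7 + (-11 + L)² (s(z, L) = 7 + ((5 - 4*4) + L)² = 7 + ((5 - 1*16) + L)² = 7 + ((5 - 16) + L)² = 7 + (-11 + L)²)
(351 + s(-15, -8))*45 = (351 + (7 + (-11 - 8)²))*45 = (351 + (7 + (-19)²))*45 = (351 + (7 + 361))*45 = (351 + 368)*45 = 719*45 = 32355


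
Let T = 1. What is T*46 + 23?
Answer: 69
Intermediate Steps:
T*46 + 23 = 1*46 + 23 = 46 + 23 = 69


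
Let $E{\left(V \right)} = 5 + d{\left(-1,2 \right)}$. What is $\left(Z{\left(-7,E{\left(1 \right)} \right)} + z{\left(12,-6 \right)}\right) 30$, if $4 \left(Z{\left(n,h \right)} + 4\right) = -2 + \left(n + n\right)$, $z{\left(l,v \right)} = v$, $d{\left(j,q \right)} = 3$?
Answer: $-420$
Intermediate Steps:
$E{\left(V \right)} = 8$ ($E{\left(V \right)} = 5 + 3 = 8$)
$Z{\left(n,h \right)} = - \frac{9}{2} + \frac{n}{2}$ ($Z{\left(n,h \right)} = -4 + \frac{-2 + \left(n + n\right)}{4} = -4 + \frac{-2 + 2 n}{4} = -4 + \left(- \frac{1}{2} + \frac{n}{2}\right) = - \frac{9}{2} + \frac{n}{2}$)
$\left(Z{\left(-7,E{\left(1 \right)} \right)} + z{\left(12,-6 \right)}\right) 30 = \left(\left(- \frac{9}{2} + \frac{1}{2} \left(-7\right)\right) - 6\right) 30 = \left(\left(- \frac{9}{2} - \frac{7}{2}\right) - 6\right) 30 = \left(-8 - 6\right) 30 = \left(-14\right) 30 = -420$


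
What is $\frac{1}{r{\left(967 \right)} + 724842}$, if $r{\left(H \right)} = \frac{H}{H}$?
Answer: $\frac{1}{724843} \approx 1.3796 \cdot 10^{-6}$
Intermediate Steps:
$r{\left(H \right)} = 1$
$\frac{1}{r{\left(967 \right)} + 724842} = \frac{1}{1 + 724842} = \frac{1}{724843}$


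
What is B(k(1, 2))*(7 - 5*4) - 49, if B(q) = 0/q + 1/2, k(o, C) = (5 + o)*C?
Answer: -111/2 ≈ -55.500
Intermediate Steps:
k(o, C) = C*(5 + o)
B(q) = ½ (B(q) = 0 + 1*(½) = 0 + ½ = ½)
B(k(1, 2))*(7 - 5*4) - 49 = (7 - 5*4)/2 - 49 = (7 - 20)/2 - 49 = (½)*(-13) - 49 = -13/2 - 49 = -111/2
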